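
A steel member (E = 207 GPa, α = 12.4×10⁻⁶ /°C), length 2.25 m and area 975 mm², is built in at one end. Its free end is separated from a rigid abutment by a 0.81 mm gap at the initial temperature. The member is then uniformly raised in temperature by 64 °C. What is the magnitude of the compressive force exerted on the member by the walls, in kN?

P ≈ 87.5 kN

Unrestrained expansion: δ_free = αΔT L = 12.4×10⁻⁶ × 64 × 2250 = 1.786 mm.
This exceeds the 0.81 mm gap, so the wall pushes back. The portion of expansion that must be recovered elastically is δ_free − gap = 1.786 − 0.81 = 0.9756 mm.
Compatibility: PL/(AE) = 0.9756 mm, so σ = P/A = E × (0.9756/2250) = 89.76 MPa.
P = σA = 89.76 × 975 = 87.51 kN.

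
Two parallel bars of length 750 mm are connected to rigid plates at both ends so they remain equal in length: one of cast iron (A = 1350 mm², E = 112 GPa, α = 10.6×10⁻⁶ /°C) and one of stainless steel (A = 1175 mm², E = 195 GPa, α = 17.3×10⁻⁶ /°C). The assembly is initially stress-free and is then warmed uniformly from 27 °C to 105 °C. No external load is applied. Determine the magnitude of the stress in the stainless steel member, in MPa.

Equilibrium of a rigid end plate with no external load gives equal and opposite internal forces ±P in the two members. Since α_{stainless steel} > α_{cast iron}, heating drives the stainless steel into compression and the cast iron into tension.
Compatibility of the two members (thermal + elastic change equal): (α₁ − α₂)ΔT = P·[1/(A₁E₁) + 1/(A₂E₂)].
|α₁ − α₂|·ΔT = 6.7×10⁻⁶ × 78 = 0.0005226.
1/(A₁E₁) + 1/(A₂E₂) = 1/(1350×112×10³) + 1/(1175×195×10³) = 1.098×10⁻⁸ N⁻¹.
So P = 0.0005226 / 1.098×10⁻⁸ = 47.6 kN.
σ_{stainless steel} = P/A₂ = 47600/1175 = 40.51 MPa, compressive.

σ ≈ 40.5 MPa (compressive)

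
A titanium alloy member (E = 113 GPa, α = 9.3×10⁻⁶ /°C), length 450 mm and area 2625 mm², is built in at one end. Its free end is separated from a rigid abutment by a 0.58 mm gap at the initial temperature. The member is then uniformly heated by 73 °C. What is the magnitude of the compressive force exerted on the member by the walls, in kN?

If the wall were absent the member would grow by αΔT L = 9.3×10⁻⁶ × 73 × 450 = 0.3055 mm.
Since δ_free = 0.306 mm is less than the 0.58 mm gap, the member never touches the wall. No axial force develops.

P ≈ 0 kN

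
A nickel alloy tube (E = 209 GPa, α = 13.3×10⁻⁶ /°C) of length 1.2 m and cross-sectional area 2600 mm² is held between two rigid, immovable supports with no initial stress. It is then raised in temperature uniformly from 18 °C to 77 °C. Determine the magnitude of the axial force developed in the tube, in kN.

Full restraint means ε = 0, so the stress is σ = EαΔT = 209×10³ × 13.3×10⁻⁶ × 59 = 164 MPa.
Axial force P = σA = 164 × 2600 = 426400 N = 426.4 kN, compressive.

P ≈ 426 kN (compressive)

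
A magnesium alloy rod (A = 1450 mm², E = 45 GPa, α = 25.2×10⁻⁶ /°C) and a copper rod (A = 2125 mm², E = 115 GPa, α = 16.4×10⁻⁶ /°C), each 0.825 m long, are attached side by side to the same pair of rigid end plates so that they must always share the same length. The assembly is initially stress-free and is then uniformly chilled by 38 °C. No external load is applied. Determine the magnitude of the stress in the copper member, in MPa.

Equilibrium of a rigid end plate with no external load gives equal and opposite internal forces ±P in the two members. Since α_{magnesium alloy} > α_{copper}, cooling drives the magnesium alloy into tension and the copper into compression.
Setting the final lengths equal and cancelling L: (α₁ − α₂)ΔT = P/(A₁E₁) + P/(A₂E₂).
|α₁ − α₂|·ΔT = 8.8×10⁻⁶ × 38 = 0.0003344.
1/(A₁E₁) + 1/(A₂E₂) = 1/(1450×45×10³) + 1/(2125×115×10³) = 1.942×10⁻⁸ N⁻¹.
So P = 0.0003344 / 1.942×10⁻⁸ = 17.22 kN.
σ_{copper} = P/A₂ = 17220/2125 = 8.104 MPa, compressive.

σ ≈ 8.1 MPa (compressive)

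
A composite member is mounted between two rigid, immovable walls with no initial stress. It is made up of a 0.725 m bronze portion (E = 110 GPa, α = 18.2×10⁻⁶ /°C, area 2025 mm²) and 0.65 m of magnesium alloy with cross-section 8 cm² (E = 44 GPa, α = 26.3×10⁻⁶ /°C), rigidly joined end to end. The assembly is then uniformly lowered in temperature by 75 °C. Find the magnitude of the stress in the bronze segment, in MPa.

Free thermal contraction of the whole bar: Σ αᵢΔT Lᵢ = 18.2×10⁻⁶×75×725 + 26.3×10⁻⁶×75×650 = 2.272 mm.
Since the ends are fixed, an axial force P builds up, equal in every segment, with P · Σ Lᵢ/(AᵢEᵢ) = δ_free.
Σ Lᵢ/(AᵢEᵢ) = 725/(2025×110×10³) + 650/(800×44×10³) = 2.172×10⁻⁵ mm/N.
P = 2.272 / 2.172×10⁻⁵ = 104600 N = 104.6 kN, tensile.
σ_{bronze} = P / A = 104600 / 2025 = 51.65 MPa.

σ ≈ 51.6 MPa (tensile)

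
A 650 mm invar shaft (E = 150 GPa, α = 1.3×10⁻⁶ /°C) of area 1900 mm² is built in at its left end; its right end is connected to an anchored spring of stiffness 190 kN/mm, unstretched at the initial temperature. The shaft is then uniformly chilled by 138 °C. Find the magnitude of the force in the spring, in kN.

P ≈ 15.5 kN

The unrestrained thermal change is αΔT L = 1.3×10⁻⁶ × 138 × 650 = 0.1166 mm.
With a force P in the spring, the elastic change of the shaft is PL/(AE) and that of the spring is P/k; compatibility requires their sum to equal δ_free.
P [ L/(AE) + 1/k ] = δ_free → P [ 650/(1900×150×10³) + 1/(190×10³) ] = 0.1166.
P = 0.1166 / 7.544×10⁻⁶ = 15460 N.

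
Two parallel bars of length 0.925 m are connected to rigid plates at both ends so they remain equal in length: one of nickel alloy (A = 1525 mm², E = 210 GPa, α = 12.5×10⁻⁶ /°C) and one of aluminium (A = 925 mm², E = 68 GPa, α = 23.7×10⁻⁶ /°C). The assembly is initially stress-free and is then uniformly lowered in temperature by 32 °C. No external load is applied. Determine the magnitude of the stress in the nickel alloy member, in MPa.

σ ≈ 12.4 MPa (compressive)

Both members must finish at the same length. With the larger α, the aluminium tends to over-contract; the plates restrain it, putting the aluminium in tension and the nickel alloy in compression. With no external load the two internal forces are equal and opposite, magnitude P.
Equating the net (thermal + elastic) strains gives |α₁ − α₂|·ΔT = P·[1/(A₁E₁) + 1/(A₂E₂)].
|α₁ − α₂|·ΔT = 11.2×10⁻⁶ × 32 = 0.0003584.
1/(A₁E₁) + 1/(A₂E₂) = 1/(1525×210×10³) + 1/(925×68×10³) = 1.902×10⁻⁸ N⁻¹.
P = 0.0003584 / 1.902×10⁻⁸ = 18840 N = 18.84 kN.
σ_{nickel alloy} = P/A₁ = 18840/1525 = 12.36 MPa, compressive.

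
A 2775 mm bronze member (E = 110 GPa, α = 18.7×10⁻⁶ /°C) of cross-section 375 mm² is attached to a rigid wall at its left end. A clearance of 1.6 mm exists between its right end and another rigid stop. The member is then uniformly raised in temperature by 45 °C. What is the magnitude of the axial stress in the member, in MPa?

σ ≈ 29.1 MPa (compressive)

Unrestrained expansion: δ_free = αΔT L = 18.7×10⁻⁶ × 45 × 2775 = 2.335 mm.
After closing the 1.6 mm clearance, 2.335 − 1.6 = 0.7352 mm of expansion remains to be suppressed by the wall.
That suppressed elongation corresponds to σ = E·Δ/L = 110×10³ × 0.7352/2775 = 29.14 MPa.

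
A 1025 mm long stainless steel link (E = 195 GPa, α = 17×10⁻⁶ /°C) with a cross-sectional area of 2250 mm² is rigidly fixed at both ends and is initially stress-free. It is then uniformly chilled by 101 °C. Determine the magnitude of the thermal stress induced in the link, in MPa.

Because both ends are immovable the net strain is zero, and the suppressed thermal strain is αΔT = 17×10⁻⁶ × 101 = 1717×10⁻⁶.
The stress required to suppress this strain is σ = Eε = 195×10³ × 1717×10⁻⁶ = 334.8 MPa, tensile since the link is trying to contract.

σ ≈ 335 MPa (tensile)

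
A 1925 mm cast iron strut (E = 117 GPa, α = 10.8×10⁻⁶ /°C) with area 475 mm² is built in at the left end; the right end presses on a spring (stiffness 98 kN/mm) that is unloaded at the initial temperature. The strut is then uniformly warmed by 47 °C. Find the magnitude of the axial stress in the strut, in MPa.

The unrestrained thermal change is αΔT L = 10.8×10⁻⁶ × 47 × 1925 = 0.9771 mm.
Let P be the compressive force at the spring. The strut shortens elastically by PL/(AE) and the spring compresses by P/k; together these equal δ_free.
P [ L/(AE) + 1/k ] = δ_free → P [ 1925/(475×117×10³) + 1/(98×10³) ] = 0.9771.
P = 0.9771 / 4.484×10⁻⁵ = 21790 N.
σ = P/A = 21790/475 = 45.87 MPa.

σ ≈ 45.9 MPa (compressive)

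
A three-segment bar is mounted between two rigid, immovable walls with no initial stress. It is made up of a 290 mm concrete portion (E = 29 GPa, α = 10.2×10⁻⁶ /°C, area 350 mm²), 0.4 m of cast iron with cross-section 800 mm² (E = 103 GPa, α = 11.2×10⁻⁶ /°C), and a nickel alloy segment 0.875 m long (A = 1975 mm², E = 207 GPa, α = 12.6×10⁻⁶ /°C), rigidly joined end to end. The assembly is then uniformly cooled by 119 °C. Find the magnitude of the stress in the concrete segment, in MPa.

σ ≈ 177 MPa (tensile)

Free thermal contraction of the whole bar: Σ αᵢΔT Lᵢ = 10.2×10⁻⁶×119×290 + 11.2×10⁻⁶×119×400 + 12.6×10⁻⁶×119×875 = 2.197 mm.
The walls prevent any net length change, so an axial force P (same in every segment) develops. Compatibility: P · Σ Lᵢ/(AᵢEᵢ) = δ_free.
Σ Lᵢ/(AᵢEᵢ) = 290/(350×29×10³) + 400/(800×103×10³) + 875/(1975×207×10³) = 3.557×10⁻⁵ mm/N.
P = 2.197 / 3.557×10⁻⁵ = 61780 N = 61.78 kN, tensile.
σ_{concrete} = P / A = 61780 / 350 = 176.5 MPa.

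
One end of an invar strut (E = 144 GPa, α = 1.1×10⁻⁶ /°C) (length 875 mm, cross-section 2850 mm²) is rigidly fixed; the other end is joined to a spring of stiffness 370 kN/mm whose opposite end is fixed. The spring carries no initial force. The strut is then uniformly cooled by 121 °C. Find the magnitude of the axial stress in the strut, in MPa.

If the spring were absent the strut would shorten by αΔT L = 1.1×10⁻⁶ × 121 × 875 = 0.1165 mm.
With a force P in the spring, the elastic change of the strut is PL/(AE) and that of the spring is P/k; compatibility requires their sum to equal δ_free.
P [ L/(AE) + 1/k ] = δ_free → P [ 875/(2850×144×10³) + 1/(370×10³) ] = 0.1165.
P = 0.1165 / 4.835×10⁻⁶ = 24090 N.
σ = P/A = 24090/2850 = 8.452 MPa.

σ ≈ 8.45 MPa (tensile)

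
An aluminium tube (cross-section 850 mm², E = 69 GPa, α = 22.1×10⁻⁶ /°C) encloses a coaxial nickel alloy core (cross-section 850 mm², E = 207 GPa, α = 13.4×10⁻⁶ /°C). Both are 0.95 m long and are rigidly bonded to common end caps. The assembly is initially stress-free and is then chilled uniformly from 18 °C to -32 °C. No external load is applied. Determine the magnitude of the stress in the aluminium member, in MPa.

Equilibrium of a rigid end plate with no external load gives equal and opposite internal forces ±P in the two members. Since α_{aluminium} > α_{nickel alloy}, cooling drives the aluminium into tension and the nickel alloy into compression.
Setting the final lengths equal and cancelling L: (α₁ − α₂)ΔT = P/(A₁E₁) + P/(A₂E₂).
|α₁ − α₂|·ΔT = 8.7×10⁻⁶ × 50 = 0.000435.
1/(A₁E₁) + 1/(A₂E₂) = 1/(850×69×10³) + 1/(850×207×10³) = 2.273×10⁻⁸ N⁻¹.
P = 0.000435 / 2.273×10⁻⁸ = 19130 N = 19.13 kN.
σ_{aluminium} = P/A₁ = 19130/850 = 22.51 MPa, tensile.

σ ≈ 22.5 MPa (tensile)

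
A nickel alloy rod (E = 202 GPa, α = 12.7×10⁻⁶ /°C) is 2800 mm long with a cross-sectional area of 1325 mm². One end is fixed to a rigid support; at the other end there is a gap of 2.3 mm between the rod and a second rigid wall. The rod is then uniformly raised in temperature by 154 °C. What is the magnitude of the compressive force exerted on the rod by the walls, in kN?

P ≈ 304 kN

If the wall were absent the rod would grow by αΔT L = 12.7×10⁻⁶ × 154 × 2800 = 5.476 mm.
This exceeds the 2.3 mm gap, so the wall pushes back. The portion of expansion that must be recovered elastically is δ_free − gap = 5.476 − 2.3 = 3.176 mm.
So σ = E(δ_free − g)/L = 202×10³ × 3.176/2800 = 229.1 MPa.
Force on the wall = σA = 229.1 × 1325 mm² = 303.6 kN.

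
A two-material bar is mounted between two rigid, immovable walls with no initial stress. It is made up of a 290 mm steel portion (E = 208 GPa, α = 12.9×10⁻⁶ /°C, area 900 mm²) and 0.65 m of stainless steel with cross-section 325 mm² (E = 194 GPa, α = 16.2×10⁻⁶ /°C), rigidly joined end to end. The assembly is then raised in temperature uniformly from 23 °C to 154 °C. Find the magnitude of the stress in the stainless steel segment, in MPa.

Free thermal expansion of the whole bar: Σ αᵢΔT Lᵢ = 12.9×10⁻⁶×131×290 + 16.2×10⁻⁶×131×650 = 1.87 mm.
Since the ends are fixed, an axial force P builds up, equal in every segment, with P · Σ Lᵢ/(AᵢEᵢ) = δ_free.
The series flexibility is Σ Lᵢ/(AᵢEᵢ) = 290/(900×208×10³) + 650/(325×194×10³) = 1.186×10⁻⁵ mm/N.
Hence P = δ_free / Σ(L/AE) = 1.87/1.186×10⁻⁵ = 157.7 kN (compressive).
σ_{stainless steel} = P / A = 157700 / 325 = 485.1 MPa.

σ ≈ 485 MPa (compressive)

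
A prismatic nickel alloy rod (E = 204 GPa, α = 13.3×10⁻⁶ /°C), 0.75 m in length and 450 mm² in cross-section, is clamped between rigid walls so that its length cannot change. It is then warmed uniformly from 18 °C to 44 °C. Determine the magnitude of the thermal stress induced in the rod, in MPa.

With length fixed, the mechanical strain must cancel the thermal strain αΔT = 13.3×10⁻⁶ × 26 = 345.8×10⁻⁶.
Hence σ = E·αΔT = 204×10³ × 345.8×10⁻⁶ = 70.54 MPa, compressive.

σ ≈ 70.5 MPa (compressive)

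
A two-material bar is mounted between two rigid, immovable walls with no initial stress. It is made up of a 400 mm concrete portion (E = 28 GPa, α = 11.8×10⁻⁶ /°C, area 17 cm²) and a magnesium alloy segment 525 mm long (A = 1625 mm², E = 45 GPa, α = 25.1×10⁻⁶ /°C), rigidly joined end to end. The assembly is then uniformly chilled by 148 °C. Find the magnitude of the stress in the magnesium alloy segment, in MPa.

σ ≈ 105 MPa (tensile)

If the supports were absent, the total length change would be Σ αᵢΔT Lᵢ = 11.8×10⁻⁶×148×400 + 25.1×10⁻⁶×148×525 = 2.649 mm.
The rigid supports impose zero overall length change; the single axial force P common to all segments must satisfy P Σ Lᵢ/(AᵢEᵢ) = δ_free.
Σ Lᵢ/(AᵢEᵢ) = 400/(1700×28×10³) + 525/(1625×45×10³) = 1.558×10⁻⁵ mm/N.
Hence P = δ_free / Σ(L/AE) = 2.649/1.558×10⁻⁵ = 170 kN (tensile).
σ_{magnesium alloy} = P / A = 170000 / 1625 = 104.6 MPa.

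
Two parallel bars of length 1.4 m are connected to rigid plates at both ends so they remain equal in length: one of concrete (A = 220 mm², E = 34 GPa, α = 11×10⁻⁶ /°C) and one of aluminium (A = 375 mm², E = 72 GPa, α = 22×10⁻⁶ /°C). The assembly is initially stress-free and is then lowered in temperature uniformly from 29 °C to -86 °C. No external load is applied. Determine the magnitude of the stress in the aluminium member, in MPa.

Both members must finish at the same length. With the larger α, the aluminium tends to over-contract; the plates restrain it, putting the aluminium in tension and the concrete in compression. With no external load the two internal forces are equal and opposite, magnitude P.
Compatibility of the two members (thermal + elastic change equal): (α₁ − α₂)ΔT = P·[1/(A₁E₁) + 1/(A₂E₂)].
|α₁ − α₂|·ΔT = 11×10⁻⁶ × 115 = 0.001265.
1/(A₁E₁) + 1/(A₂E₂) = 1/(220×34×10³) + 1/(375×72×10³) = 1.707×10⁻⁷ N⁻¹.
P = 0.001265 / 1.707×10⁻⁷ = 7409 N = 7.409 kN.
σ_{aluminium} = P/A₂ = 7409/375 = 19.76 MPa, tensile.

σ ≈ 19.8 MPa (tensile)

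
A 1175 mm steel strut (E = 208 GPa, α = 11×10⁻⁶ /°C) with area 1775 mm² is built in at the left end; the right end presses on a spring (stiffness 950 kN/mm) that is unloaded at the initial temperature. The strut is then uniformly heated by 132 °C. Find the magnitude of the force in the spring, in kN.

The unrestrained thermal change is αΔT L = 11×10⁻⁶ × 132 × 1175 = 1.706 mm.
Let P be the compressive force at the spring. The strut shortens elastically by PL/(AE) and the spring compresses by P/k; together these equal δ_free.
P [ L/(AE) + 1/k ] = δ_free → P [ 1175/(1775×208×10³) + 1/(950×10³) ] = 1.706.
P = 1.706 / 4.235×10⁻⁶ = 402800 N.

P ≈ 403 kN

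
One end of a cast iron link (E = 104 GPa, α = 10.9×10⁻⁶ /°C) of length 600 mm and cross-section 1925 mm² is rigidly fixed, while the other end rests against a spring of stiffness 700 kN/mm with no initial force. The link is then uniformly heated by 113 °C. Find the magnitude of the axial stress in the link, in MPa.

σ ≈ 86.7 MPa (compressive)

The unrestrained thermal change is αΔT L = 10.9×10⁻⁶ × 113 × 600 = 0.739 mm.
With a force P in the spring, the elastic change of the link is PL/(AE) and that of the spring is P/k; compatibility requires their sum to equal δ_free.
So P = δ_free / [L/(AE) + 1/k] = 0.739 / [ 600/(1925×104×10³) + 1/(700×10³) ].
P = 0.739 / 4.426×10⁻⁶ = 167000 N.
σ = P/A = 167000/1925 = 86.75 MPa.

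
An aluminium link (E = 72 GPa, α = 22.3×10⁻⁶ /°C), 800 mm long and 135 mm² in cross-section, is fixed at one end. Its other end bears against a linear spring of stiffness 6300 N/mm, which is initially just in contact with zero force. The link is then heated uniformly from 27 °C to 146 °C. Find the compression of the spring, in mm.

If the spring were absent the link would lengthen by αΔT L = 22.3×10⁻⁶ × 119 × 800 = 2.123 mm.
With a force P in the spring, the elastic change of the link is PL/(AE) and that of the spring is P/k; compatibility requires their sum to equal δ_free.
So P = δ_free / [L/(AE) + 1/k] = 2.123 / [ 800/(135×72×10³) + 1/(6300) ].
P = 2.123 / 0.000241 = 8808 N.
Spring compression = P/k = 8808/(6300) = 1.398 mm.

δ ≈ 1.4 mm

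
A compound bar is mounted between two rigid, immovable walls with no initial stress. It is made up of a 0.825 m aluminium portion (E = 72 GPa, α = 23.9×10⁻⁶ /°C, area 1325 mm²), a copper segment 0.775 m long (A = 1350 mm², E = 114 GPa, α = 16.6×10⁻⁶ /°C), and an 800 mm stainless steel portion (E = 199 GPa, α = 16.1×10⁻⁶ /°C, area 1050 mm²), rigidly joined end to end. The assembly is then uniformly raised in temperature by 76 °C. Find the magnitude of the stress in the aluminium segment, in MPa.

Free thermal expansion of the whole bar: Σ αᵢΔT Lᵢ = 23.9×10⁻⁶×76×825 + 16.6×10⁻⁶×76×775 + 16.1×10⁻⁶×76×800 = 3.455 mm.
The rigid supports impose zero overall length change; the single axial force P common to all segments must satisfy P Σ Lᵢ/(AᵢEᵢ) = δ_free.
The series flexibility is Σ Lᵢ/(AᵢEᵢ) = 825/(1325×72×10³) + 775/(1350×114×10³) + 800/(1050×199×10³) = 1.751×10⁻⁵ mm/N.
So P = 3.455 / 1.751×10⁻⁵ = 197.3 kN, compressive.
σ_{aluminium} = P / A = 197300 / 1325 = 148.9 MPa.

σ ≈ 149 MPa (compressive)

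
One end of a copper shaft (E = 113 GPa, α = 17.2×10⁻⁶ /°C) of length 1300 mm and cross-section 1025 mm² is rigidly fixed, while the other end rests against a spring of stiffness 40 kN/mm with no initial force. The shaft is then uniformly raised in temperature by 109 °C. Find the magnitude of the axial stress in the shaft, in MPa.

σ ≈ 65.6 MPa (compressive)

The unrestrained thermal change is αΔT L = 17.2×10⁻⁶ × 109 × 1300 = 2.437 mm.
Let P be the compressive force at the spring. The shaft shortens elastically by PL/(AE) and the spring compresses by P/k; together these equal δ_free.
P [ L/(AE) + 1/k ] = δ_free → P [ 1300/(1025×113×10³) + 1/(40×10³) ] = 2.437.
P = 2.437 / 3.622×10⁻⁵ = 67280 N.
σ = P/A = 67280/1025 = 65.64 MPa.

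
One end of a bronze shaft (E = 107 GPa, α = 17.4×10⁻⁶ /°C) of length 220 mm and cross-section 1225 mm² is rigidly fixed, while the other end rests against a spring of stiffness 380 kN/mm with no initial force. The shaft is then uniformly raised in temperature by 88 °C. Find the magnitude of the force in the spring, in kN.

If the spring were absent the shaft would lengthen by αΔT L = 17.4×10⁻⁶ × 88 × 220 = 0.3369 mm.
With a force P in the spring, the elastic change of the shaft is PL/(AE) and that of the spring is P/k; compatibility requires their sum to equal δ_free.
So P = δ_free / [L/(AE) + 1/k] = 0.3369 / [ 220/(1225×107×10³) + 1/(380×10³) ].
P = 0.3369 / 4.31×10⁻⁶ = 78160 N.

P ≈ 78.2 kN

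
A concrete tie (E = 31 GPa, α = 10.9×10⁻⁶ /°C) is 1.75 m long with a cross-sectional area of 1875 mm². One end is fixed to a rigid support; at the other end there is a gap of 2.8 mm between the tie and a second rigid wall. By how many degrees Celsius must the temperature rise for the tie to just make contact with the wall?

The gap closes when αΔT L = 2.8 mm, since the tie is still unstressed at that instant.
So ΔT = g/(αL) = 2.8/(10.9×10⁻⁶ × 1750) = 146.8 °C.

ΔT ≈ 147 °C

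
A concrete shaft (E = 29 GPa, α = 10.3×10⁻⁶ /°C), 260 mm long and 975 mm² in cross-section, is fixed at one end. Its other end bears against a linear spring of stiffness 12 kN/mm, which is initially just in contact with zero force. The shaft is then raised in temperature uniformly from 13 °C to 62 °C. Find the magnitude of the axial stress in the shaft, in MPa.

σ ≈ 1.45 MPa (compressive)

If the spring were absent the shaft would lengthen by αΔT L = 10.3×10⁻⁶ × 49 × 260 = 0.1312 mm.
With a force P in the spring, the elastic change of the shaft is PL/(AE) and that of the spring is P/k; compatibility requires their sum to equal δ_free.
So P = δ_free / [L/(AE) + 1/k] = 0.1312 / [ 260/(975×29×10³) + 1/(12×10³) ].
P = 0.1312 / 9.253×10⁻⁵ = 1418 N.
σ = P/A = 1418/975 = 1.455 MPa.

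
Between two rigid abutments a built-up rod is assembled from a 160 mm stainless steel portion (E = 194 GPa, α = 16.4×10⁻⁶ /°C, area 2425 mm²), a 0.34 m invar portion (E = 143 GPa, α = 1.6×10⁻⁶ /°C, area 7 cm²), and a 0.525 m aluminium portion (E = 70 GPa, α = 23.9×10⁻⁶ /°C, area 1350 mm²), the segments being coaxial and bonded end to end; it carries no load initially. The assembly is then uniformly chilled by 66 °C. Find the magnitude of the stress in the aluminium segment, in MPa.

σ ≈ 82.7 MPa (tensile)

Free thermal contraction of the whole bar: Σ αᵢΔT Lᵢ = 16.4×10⁻⁶×66×160 + 1.6×10⁻⁶×66×340 + 23.9×10⁻⁶×66×525 = 1.037 mm.
The rigid supports impose zero overall length change; the single axial force P common to all segments must satisfy P Σ Lᵢ/(AᵢEᵢ) = δ_free.
Σ Lᵢ/(AᵢEᵢ) = 160/(2425×194×10³) + 340/(700×143×10³) + 525/(1350×70×10³) = 9.292×10⁻⁶ mm/N.
P = 1.037 / 9.292×10⁻⁶ = 111600 N = 111.6 kN, tensile.
σ_{aluminium} = P / A = 111600 / 1350 = 82.68 MPa.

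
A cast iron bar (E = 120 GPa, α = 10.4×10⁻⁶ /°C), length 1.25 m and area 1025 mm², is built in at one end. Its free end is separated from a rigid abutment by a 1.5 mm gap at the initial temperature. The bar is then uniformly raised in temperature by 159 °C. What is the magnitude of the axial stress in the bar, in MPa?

σ ≈ 54.4 MPa (compressive)

If the wall were absent the bar would grow by αΔT L = 10.4×10⁻⁶ × 159 × 1250 = 2.067 mm.
After closing the 1.5 mm clearance, 2.067 − 1.5 = 0.567 mm of expansion remains to be suppressed by the wall.
Compatibility: PL/(AE) = 0.567 mm, so σ = P/A = E × (0.567/1250) = 54.43 MPa.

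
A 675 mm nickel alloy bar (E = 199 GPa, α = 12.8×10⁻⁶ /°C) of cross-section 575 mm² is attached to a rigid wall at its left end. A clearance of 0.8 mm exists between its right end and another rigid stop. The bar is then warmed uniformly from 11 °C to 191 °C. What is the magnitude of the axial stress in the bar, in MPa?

σ ≈ 223 MPa (compressive)

Unrestrained expansion: δ_free = αΔT L = 12.8×10⁻⁶ × 180 × 675 = 1.555 mm.
After closing the 0.8 mm clearance, 1.555 − 0.8 = 0.7552 mm of expansion remains to be suppressed by the wall.
So σ = E(δ_free − g)/L = 199×10³ × 0.7552/675 = 222.6 MPa.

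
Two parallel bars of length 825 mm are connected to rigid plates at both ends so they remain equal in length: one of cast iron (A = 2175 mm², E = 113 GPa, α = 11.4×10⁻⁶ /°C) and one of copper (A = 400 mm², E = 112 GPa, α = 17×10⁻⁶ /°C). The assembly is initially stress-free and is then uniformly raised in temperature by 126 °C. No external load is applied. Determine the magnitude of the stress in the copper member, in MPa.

Equilibrium of a rigid end plate with no external load gives equal and opposite internal forces ±P in the two members. Since α_{copper} > α_{cast iron}, heating drives the copper into compression and the cast iron into tension.
Setting the final lengths equal and cancelling L: (α₁ − α₂)ΔT = P/(A₁E₁) + P/(A₂E₂).
|α₁ − α₂|·ΔT = 5.6×10⁻⁶ × 126 = 0.0007056.
1/(A₁E₁) + 1/(A₂E₂) = 1/(2175×113×10³) + 1/(400×112×10³) = 2.639×10⁻⁸ N⁻¹.
P = 0.0007056 / 2.639×10⁻⁸ = 26740 N = 26.74 kN.
σ_{copper} = P/A₂ = 26740/400 = 66.84 MPa, compressive.

σ ≈ 66.8 MPa (compressive)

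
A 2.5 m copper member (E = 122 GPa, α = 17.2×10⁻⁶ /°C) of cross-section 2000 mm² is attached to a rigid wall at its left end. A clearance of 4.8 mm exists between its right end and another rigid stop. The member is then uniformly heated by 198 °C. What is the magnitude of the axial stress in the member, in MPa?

σ ≈ 181 MPa (compressive)

Free thermal elongation = αΔT L = 17.2×10⁻⁶ × 198 × 2500 = 8.514 mm.
The gap closes (δ_free > 4.8 mm) and the wall then resists a further 8.514 − 4.8 = 3.714 mm of expansion.
Compatibility: PL/(AE) = 3.714 mm, so σ = P/A = E × (3.714/2500) = 181.2 MPa.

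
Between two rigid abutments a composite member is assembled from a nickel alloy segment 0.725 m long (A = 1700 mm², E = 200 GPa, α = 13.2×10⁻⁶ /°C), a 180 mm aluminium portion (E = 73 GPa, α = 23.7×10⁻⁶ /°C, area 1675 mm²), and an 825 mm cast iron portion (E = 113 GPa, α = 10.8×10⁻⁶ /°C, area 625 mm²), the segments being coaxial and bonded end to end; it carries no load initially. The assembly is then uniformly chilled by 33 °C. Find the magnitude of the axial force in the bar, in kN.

Free thermal contraction of the whole bar: Σ αᵢΔT Lᵢ = 13.2×10⁻⁶×33×725 + 23.7×10⁻⁶×33×180 + 10.8×10⁻⁶×33×825 = 0.7506 mm.
The rigid supports impose zero overall length change; the single axial force P common to all segments must satisfy P Σ Lᵢ/(AᵢEᵢ) = δ_free.
The series flexibility is Σ Lᵢ/(AᵢEᵢ) = 725/(1700×200×10³) + 180/(1675×73×10³) + 825/(625×113×10³) = 1.529×10⁻⁵ mm/N.
So P = 0.7506 / 1.529×10⁻⁵ = 49.11 kN, tensile.

P ≈ 49.1 kN (tensile)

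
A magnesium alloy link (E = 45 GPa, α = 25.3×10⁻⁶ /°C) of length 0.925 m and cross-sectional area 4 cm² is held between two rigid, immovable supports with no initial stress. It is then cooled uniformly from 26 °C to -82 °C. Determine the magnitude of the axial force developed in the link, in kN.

P ≈ 49.2 kN (tensile)

With zero net strain, σ = E·αΔT = 45 GPa × 25.3×10⁻⁶ × 108 = 123 MPa.
Then P = σA = 123 × 400 mm² = 49.18 kN, tensile.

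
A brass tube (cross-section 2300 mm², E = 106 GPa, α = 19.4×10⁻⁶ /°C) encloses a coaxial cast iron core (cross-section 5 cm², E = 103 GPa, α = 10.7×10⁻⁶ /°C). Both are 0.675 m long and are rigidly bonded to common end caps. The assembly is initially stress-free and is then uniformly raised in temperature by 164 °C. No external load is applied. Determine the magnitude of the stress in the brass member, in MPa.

σ ≈ 26.4 MPa (compressive)

Both members must finish at the same length. With the larger α, the brass tends to over-expand; the plates restrain it, putting the brass in compression and the cast iron in tension. With no external load the two internal forces are equal and opposite, magnitude P.
Equating the net (thermal + elastic) strains gives |α₁ − α₂|·ΔT = P·[1/(A₁E₁) + 1/(A₂E₂)].
|α₁ − α₂|·ΔT = 8.7×10⁻⁶ × 164 = 0.001427.
1/(A₁E₁) + 1/(A₂E₂) = 1/(2300×106×10³) + 1/(500×103×10³) = 2.352×10⁻⁸ N⁻¹.
So P = 0.001427 / 2.352×10⁻⁸ = 60.67 kN.
σ_{brass} = P/A₁ = 60670/2300 = 26.38 MPa, compressive.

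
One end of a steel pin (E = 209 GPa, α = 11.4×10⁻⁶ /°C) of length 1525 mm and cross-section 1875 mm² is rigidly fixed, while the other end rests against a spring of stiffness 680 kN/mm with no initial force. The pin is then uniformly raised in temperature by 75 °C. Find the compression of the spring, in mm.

δ ≈ 0.358 mm

If the spring were absent the pin would lengthen by αΔT L = 11.4×10⁻⁶ × 75 × 1525 = 1.304 mm.
Let P be the compressive force at the spring. The pin shortens elastically by PL/(AE) and the spring compresses by P/k; together these equal δ_free.
P [ L/(AE) + 1/k ] = δ_free → P [ 1525/(1875×209×10³) + 1/(680×10³) ] = 1.304.
P = 1.304 / 5.362×10⁻⁶ = 243200 N.
Spring compression = P/k = 243200/(680×10³) = 0.3576 mm.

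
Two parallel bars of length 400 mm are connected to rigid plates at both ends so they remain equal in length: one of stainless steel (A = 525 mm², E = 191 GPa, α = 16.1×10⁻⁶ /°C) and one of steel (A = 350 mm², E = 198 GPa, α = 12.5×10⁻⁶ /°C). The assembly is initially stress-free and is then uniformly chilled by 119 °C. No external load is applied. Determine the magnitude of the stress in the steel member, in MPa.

Both members must finish at the same length. With the larger α, the stainless steel tends to over-contract; the plates restrain it, putting the stainless steel in tension and the steel in compression. With no external load the two internal forces are equal and opposite, magnitude P.
Compatibility of the two members (thermal + elastic change equal): (α₁ − α₂)ΔT = P·[1/(A₁E₁) + 1/(A₂E₂)].
|α₁ − α₂|·ΔT = 3.6×10⁻⁶ × 119 = 0.0004284.
1/(A₁E₁) + 1/(A₂E₂) = 1/(525×191×10³) + 1/(350×198×10³) = 2.44×10⁻⁸ N⁻¹.
So P = 0.0004284 / 2.44×10⁻⁸ = 17.56 kN.
σ_{steel} = P/A₂ = 17560/350 = 50.16 MPa, compressive.

σ ≈ 50.2 MPa (compressive)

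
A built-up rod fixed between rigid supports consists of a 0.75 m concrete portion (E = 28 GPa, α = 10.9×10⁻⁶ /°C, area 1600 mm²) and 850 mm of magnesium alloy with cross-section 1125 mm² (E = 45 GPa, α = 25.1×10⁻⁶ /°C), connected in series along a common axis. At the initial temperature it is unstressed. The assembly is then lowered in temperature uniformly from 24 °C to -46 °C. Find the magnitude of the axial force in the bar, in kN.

P ≈ 61.6 kN (tensile)

If the supports were absent, the total length change would be Σ αᵢΔT Lᵢ = 10.9×10⁻⁶×70×750 + 25.1×10⁻⁶×70×850 = 2.066 mm.
The rigid supports impose zero overall length change; the single axial force P common to all segments must satisfy P Σ Lᵢ/(AᵢEᵢ) = δ_free.
Σ Lᵢ/(AᵢEᵢ) = 750/(1600×28×10³) + 850/(1125×45×10³) = 3.353×10⁻⁵ mm/N.
So P = 2.066 / 3.353×10⁻⁵ = 61.61 kN, tensile.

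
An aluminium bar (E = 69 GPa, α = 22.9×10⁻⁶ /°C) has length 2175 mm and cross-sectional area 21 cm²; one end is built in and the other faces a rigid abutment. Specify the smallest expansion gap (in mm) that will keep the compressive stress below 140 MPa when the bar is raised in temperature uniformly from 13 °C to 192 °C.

g ≈ 4.5 mm

Free expansion if unrestrained: δ_free = αΔT L = 22.9×10⁻⁶ × 179 × 2175 = 8.916 mm.
At the allowable stress the elastic shortening the wall may impose is σL/E = 140 × 2175 / (69×10³) = 4.413 mm.
So the gap has to take up the difference, g_min = δ_free − σL/E = 8.916 − 4.413 = 4.502 mm.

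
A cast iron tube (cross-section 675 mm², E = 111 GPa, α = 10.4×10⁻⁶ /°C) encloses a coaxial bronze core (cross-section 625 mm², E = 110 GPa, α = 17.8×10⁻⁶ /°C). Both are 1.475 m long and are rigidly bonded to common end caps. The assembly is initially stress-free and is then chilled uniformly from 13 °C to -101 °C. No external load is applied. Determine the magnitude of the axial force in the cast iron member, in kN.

P ≈ 30.2 kN (compressive in the cast iron)

Both members must finish at the same length. With the larger α, the bronze tends to over-contract; the plates restrain it, putting the bronze in tension and the cast iron in compression. With no external load the two internal forces are equal and opposite, magnitude P.
Setting the final lengths equal and cancelling L: (α₁ − α₂)ΔT = P/(A₁E₁) + P/(A₂E₂).
|α₁ − α₂|·ΔT = 7.4×10⁻⁶ × 114 = 0.0008436.
1/(A₁E₁) + 1/(A₂E₂) = 1/(675×111×10³) + 1/(625×110×10³) = 2.789×10⁻⁸ N⁻¹.
P = 0.0008436 / 2.789×10⁻⁸ = 30250 N = 30.25 kN.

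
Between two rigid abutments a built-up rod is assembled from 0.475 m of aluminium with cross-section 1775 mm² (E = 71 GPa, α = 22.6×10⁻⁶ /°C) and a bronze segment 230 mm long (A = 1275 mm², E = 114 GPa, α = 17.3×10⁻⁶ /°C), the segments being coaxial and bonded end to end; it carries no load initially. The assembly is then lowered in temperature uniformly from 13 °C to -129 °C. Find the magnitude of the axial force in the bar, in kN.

Free thermal contraction of the whole bar: Σ αᵢΔT Lᵢ = 22.6×10⁻⁶×142×475 + 17.3×10⁻⁶×142×230 = 2.089 mm.
The rigid supports impose zero overall length change; the single axial force P common to all segments must satisfy P Σ Lᵢ/(AᵢEᵢ) = δ_free.
Σ Lᵢ/(AᵢEᵢ) = 475/(1775×71×10³) + 230/(1275×114×10³) = 5.351×10⁻⁶ mm/N.
So P = 2.089 / 5.351×10⁻⁶ = 390.4 kN, tensile.

P ≈ 390 kN (tensile)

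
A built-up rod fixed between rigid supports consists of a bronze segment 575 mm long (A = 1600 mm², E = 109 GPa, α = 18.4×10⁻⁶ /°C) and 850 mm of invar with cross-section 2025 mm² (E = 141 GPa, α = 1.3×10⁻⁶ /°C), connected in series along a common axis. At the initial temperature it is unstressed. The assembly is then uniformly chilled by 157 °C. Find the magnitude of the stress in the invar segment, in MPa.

σ ≈ 144 MPa (tensile)

Free thermal contraction of the whole bar: Σ αᵢΔT Lᵢ = 18.4×10⁻⁶×157×575 + 1.3×10⁻⁶×157×850 = 1.835 mm.
The walls prevent any net length change, so an axial force P (same in every segment) develops. Compatibility: P · Σ Lᵢ/(AᵢEᵢ) = δ_free.
The series flexibility is Σ Lᵢ/(AᵢEᵢ) = 575/(1600×109×10³) + 850/(2025×141×10³) = 6.274×10⁻⁶ mm/N.
So P = 1.835 / 6.274×10⁻⁶ = 292.4 kN, tensile.
σ_{invar} = P / A = 292400 / 2025 = 144.4 MPa.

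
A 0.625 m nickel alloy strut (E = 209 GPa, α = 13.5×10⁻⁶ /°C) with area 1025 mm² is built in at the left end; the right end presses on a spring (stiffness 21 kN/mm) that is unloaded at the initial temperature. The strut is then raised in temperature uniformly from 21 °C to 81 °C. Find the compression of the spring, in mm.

If the spring were absent the strut would lengthen by αΔT L = 13.5×10⁻⁶ × 60 × 625 = 0.5062 mm.
Let P be the compressive force at the spring. The strut shortens elastically by PL/(AE) and the spring compresses by P/k; together these equal δ_free.
P [ L/(AE) + 1/k ] = δ_free → P [ 625/(1025×209×10³) + 1/(21×10³) ] = 0.5062.
P = 0.5062 / 5.054×10⁻⁵ = 10020 N.
Spring compression = P/k = 10020/(21×10³) = 0.477 mm.

δ ≈ 0.477 mm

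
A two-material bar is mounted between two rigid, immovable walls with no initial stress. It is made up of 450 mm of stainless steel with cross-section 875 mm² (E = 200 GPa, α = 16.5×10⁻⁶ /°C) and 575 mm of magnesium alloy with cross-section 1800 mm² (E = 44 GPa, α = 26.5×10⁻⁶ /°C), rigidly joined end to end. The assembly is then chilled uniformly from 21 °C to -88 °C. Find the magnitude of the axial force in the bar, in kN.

P ≈ 251 kN (tensile)

With the walls removed the bar would change length by δ_free = Σ αᵢΔT Lᵢ = 16.5×10⁻⁶×109×450 + 26.5×10⁻⁶×109×575 = 2.47 mm.
Since the ends are fixed, an axial force P builds up, equal in every segment, with P · Σ Lᵢ/(AᵢEᵢ) = δ_free.
Σ Lᵢ/(AᵢEᵢ) = 450/(875×200×10³) + 575/(1800×44×10³) = 9.832×10⁻⁶ mm/N.
P = 2.47 / 9.832×10⁻⁶ = 251300 N = 251.3 kN, tensile.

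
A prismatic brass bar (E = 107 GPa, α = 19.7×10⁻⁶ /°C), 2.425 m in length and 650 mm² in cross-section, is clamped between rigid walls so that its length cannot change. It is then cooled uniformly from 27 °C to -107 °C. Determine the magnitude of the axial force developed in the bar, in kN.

P ≈ 184 kN (tensile)

The ends cannot move, so σ = EαΔT = 107×10³ × 19.7×10⁻⁶ × 134 = 282.5 MPa.
Axial force P = σA = 282.5 × 650 = 183600 N = 183.6 kN, tensile.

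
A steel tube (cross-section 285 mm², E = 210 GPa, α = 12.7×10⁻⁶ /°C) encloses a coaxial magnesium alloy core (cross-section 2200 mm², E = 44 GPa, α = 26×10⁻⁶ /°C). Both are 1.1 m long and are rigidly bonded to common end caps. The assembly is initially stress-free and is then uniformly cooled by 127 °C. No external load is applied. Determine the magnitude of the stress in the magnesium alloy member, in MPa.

Both members must finish at the same length. With the larger α, the magnesium alloy tends to over-contract; the plates restrain it, putting the magnesium alloy in tension and the steel in compression. With no external load the two internal forces are equal and opposite, magnitude P.
Setting the final lengths equal and cancelling L: (α₁ − α₂)ΔT = P/(A₁E₁) + P/(A₂E₂).
|α₁ − α₂|·ΔT = 13.3×10⁻⁶ × 127 = 0.001689.
1/(A₁E₁) + 1/(A₂E₂) = 1/(285×210×10³) + 1/(2200×44×10³) = 2.704×10⁻⁸ N⁻¹.
So P = 0.001689 / 2.704×10⁻⁸ = 62.47 kN.
σ_{magnesium alloy} = P/A₂ = 62470/2200 = 28.39 MPa, tensile.

σ ≈ 28.4 MPa (tensile)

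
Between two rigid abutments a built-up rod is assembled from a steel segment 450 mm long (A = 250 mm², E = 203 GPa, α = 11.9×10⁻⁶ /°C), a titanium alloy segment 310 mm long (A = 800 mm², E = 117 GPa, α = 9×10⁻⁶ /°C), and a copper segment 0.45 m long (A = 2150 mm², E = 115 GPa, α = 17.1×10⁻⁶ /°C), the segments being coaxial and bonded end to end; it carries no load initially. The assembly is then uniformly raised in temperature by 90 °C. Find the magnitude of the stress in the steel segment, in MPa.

Free thermal expansion of the whole bar: Σ αᵢΔT Lᵢ = 11.9×10⁻⁶×90×450 + 9×10⁻⁶×90×310 + 17.1×10⁻⁶×90×450 = 1.426 mm.
Since the ends are fixed, an axial force P builds up, equal in every segment, with P · Σ Lᵢ/(AᵢEᵢ) = δ_free.
Σ Lᵢ/(AᵢEᵢ) = 450/(250×203×10³) + 310/(800×117×10³) + 450/(2150×115×10³) = 1.4×10⁻⁵ mm/N.
So P = 1.426 / 1.4×10⁻⁵ = 101.8 kN, compressive.
σ_{steel} = P / A = 101800 / 250 = 407.3 MPa.

σ ≈ 407 MPa (compressive)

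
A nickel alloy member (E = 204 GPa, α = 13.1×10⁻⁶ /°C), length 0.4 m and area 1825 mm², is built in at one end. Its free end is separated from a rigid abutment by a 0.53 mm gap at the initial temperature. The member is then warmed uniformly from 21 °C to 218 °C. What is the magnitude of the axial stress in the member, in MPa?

σ ≈ 256 MPa (compressive)

Unrestrained expansion: δ_free = αΔT L = 13.1×10⁻⁶ × 197 × 400 = 1.032 mm.
This exceeds the 0.53 mm gap, so the wall pushes back. The portion of expansion that must be recovered elastically is δ_free − gap = 1.032 − 0.53 = 0.5023 mm.
Compatibility: PL/(AE) = 0.5023 mm, so σ = P/A = E × (0.5023/400) = 256.2 MPa.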